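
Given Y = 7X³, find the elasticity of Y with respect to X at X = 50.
Elasticity = 3

Elasticity = (dY/dX) · (X/Y)

dY/dX = 21·X²
At X = 50: dY/dX = 52500, Y = 875000

Elasticity = 52500 · (50 / 875000) = 3

Interpretation: for a small percentage change in X, the percentage change in Y is approximately 3.00 times as large.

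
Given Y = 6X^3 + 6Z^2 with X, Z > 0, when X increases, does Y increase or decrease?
Y increases

Taking the partial derivative:
∂Y/∂X = 18X^2

∂Y/∂X = 18X^2 > 0 (assuming positive values)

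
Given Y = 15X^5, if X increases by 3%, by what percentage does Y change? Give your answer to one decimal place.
15.9%

For Y = 15X^5:
If X → X(1 + 0.03)
Then Y → Y · (1 + 0.03)^5
     ≈ Y · 1.1593

Percentage change = ((1 + 0.03)^5 − 1) × 100% ≈ 15.9%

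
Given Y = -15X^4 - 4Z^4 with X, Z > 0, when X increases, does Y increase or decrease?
Y decreases

Taking the partial derivative:
∂Y/∂X = -60X^3

∂Y/∂X = -60X^3 < 0 (assuming positive values)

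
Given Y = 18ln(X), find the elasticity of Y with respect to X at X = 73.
Elasticity = 1/ln(73) ≈ 0.2331

Elasticity = (dY/dX) · (X/Y)

dY/dX = 18/X
At X = 73: dY/dX = 18/73, Y = 18·ln(73)

Elasticity = (18/73) · (73 / (18·ln(73))) = 1/ln(73) ≈ 0.2331

Interpretation: for a small percentage change in X, the percentage change in Y is approximately 0.23 times as large.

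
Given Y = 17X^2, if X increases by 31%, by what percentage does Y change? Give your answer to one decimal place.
71.6%

For Y = 17X^2:
If X → X(1 + 0.31)
Then Y → Y · (1 + 0.31)^2
     = Y · 1.7161

Percentage change = ((1 + 0.31)^2 − 1) × 100% ≈ 71.6%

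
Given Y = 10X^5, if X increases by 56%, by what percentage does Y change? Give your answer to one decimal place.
823.9%

For Y = 10X^5:
If X → X(1 + 0.56)
Then Y → Y · (1 + 0.56)^5
     ≈ Y · 9.2390

Percentage change = ((1 + 0.56)^5 − 1) × 100% ≈ 823.9%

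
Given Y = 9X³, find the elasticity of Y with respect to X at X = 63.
Elasticity = 3

Elasticity = (dY/dX) · (X/Y)

dY/dX = 27·X²
At X = 63: dY/dX = 107163, Y = 2250423

Elasticity = 107163 · (63 / 2250423) = 3

Interpretation: for a small percentage change in X, the percentage change in Y is approximately 3.00 times as large.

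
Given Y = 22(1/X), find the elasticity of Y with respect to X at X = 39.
Elasticity = -1

Elasticity = (dY/dX) · (X/Y)

dY/dX = -22/X²
At X = 39: dY/dX = -22/1521, Y = 22/39

Elasticity = (-22/1521) · (39 / (22/39)) = -1

Interpretation: for a small percentage change in X, the percentage change in Y is approximately -1.00 times as large.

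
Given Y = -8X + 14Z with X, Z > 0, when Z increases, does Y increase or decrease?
Y increases

Taking the partial derivative:
∂Y/∂Z = 14

∂Y/∂Z = 14 > 0 (assuming positive values)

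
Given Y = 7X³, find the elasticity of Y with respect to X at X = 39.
Elasticity = 3

Elasticity = (dY/dX) · (X/Y)

dY/dX = 21·X²
At X = 39: dY/dX = 31941, Y = 415233

Elasticity = 31941 · (39 / 415233) = 3

Interpretation: for a small percentage change in X, the percentage change in Y is approximately 3.00 times as large.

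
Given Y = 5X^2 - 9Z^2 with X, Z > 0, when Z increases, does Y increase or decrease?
Y decreases

Taking the partial derivative:
∂Y/∂Z = -18Z

∂Y/∂Z = -18Z < 0 (assuming positive values)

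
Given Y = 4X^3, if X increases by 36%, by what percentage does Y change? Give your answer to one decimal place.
151.5%

For Y = 4X^3:
If X → X(1 + 0.36)
Then Y → Y · (1 + 0.36)^3
     ≈ Y · 2.5155

Percentage change = ((1 + 0.36)^3 − 1) × 100% ≈ 151.5%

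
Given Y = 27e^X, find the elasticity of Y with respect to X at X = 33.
Elasticity = 33

Elasticity = (dY/dX) · (X/Y)

dY/dX = 27·e^X
At X = 33: dY/dX = 27·e^33, Y = 27·e^33

Elasticity = (27·e^33) · (33 / (27·e^33)) = 33

Interpretation: for a small percentage change in X, the percentage change in Y is approximately 33.00 times as large.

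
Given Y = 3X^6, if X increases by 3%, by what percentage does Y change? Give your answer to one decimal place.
19.4%

For Y = 3X^6:
If X → X(1 + 0.03)
Then Y → Y · (1 + 0.03)^6
     ≈ Y · 1.1941

Percentage change = ((1 + 0.03)^6 − 1) × 100% ≈ 19.4%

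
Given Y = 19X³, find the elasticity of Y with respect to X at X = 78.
Elasticity = 3

Elasticity = (dY/dX) · (X/Y)

dY/dX = 57·X²
At X = 78: dY/dX = 346788, Y = 9016488

Elasticity = 346788 · (78 / 9016488) = 3

Interpretation: for a small percentage change in X, the percentage change in Y is approximately 3.00 times as large.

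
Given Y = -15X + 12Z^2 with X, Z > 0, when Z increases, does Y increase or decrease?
Y increases

Taking the partial derivative:
∂Y/∂Z = 24Z

∂Y/∂Z = 24Z > 0 (assuming positive values)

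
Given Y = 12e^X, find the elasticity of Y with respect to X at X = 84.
Elasticity = 84

Elasticity = (dY/dX) · (X/Y)

dY/dX = 12·e^X
At X = 84: dY/dX = 12·e^84, Y = 12·e^84

Elasticity = (12·e^84) · (84 / (12·e^84)) = 84

Interpretation: for a small percentage change in X, the percentage change in Y is approximately 84.00 times as large.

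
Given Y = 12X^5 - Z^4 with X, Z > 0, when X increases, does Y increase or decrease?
Y increases

Taking the partial derivative:
∂Y/∂X = 60X^4

∂Y/∂X = 60X^4 > 0 (assuming positive values)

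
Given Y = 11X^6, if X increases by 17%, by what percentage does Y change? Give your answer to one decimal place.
156.5%

For Y = 11X^6:
If X → X(1 + 0.17)
Then Y → Y · (1 + 0.17)^6
     ≈ Y · 2.5652

Percentage change = ((1 + 0.17)^6 − 1) × 100% ≈ 156.5%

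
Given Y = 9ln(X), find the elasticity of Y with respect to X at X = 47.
Elasticity = 1/ln(47) ≈ 0.2597

Elasticity = (dY/dX) · (X/Y)

dY/dX = 9/X
At X = 47: dY/dX = 9/47, Y = 9·ln(47)

Elasticity = (9/47) · (47 / (9·ln(47))) = 1/ln(47) ≈ 0.2597

Interpretation: for a small percentage change in X, the percentage change in Y is approximately 0.26 times as large.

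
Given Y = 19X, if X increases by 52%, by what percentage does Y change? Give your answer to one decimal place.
52.0%

For Y = 19X:
If X → X(1 + 0.52)
Then Y → Y · (1 + 0.52)^1
     = Y · 1.5200

Percentage change = ((1 + 0.52)^1 − 1) × 100% = 52.0%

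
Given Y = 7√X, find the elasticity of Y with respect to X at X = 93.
Elasticity = 1/2

Elasticity = (dY/dX) · (X/Y)

dY/dX = 7/(2·√X)
At X = 93: dY/dX = 7·√93/186, Y = 7·√93

Elasticity = (7·√93/186) · (93 / (7·√93)) = 1/2

Interpretation: for a small percentage change in X, the percentage change in Y is approximately 0.50 times as large.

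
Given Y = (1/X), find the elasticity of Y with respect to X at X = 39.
Elasticity = -1

Elasticity = (dY/dX) · (X/Y)

dY/dX = -1/X²
At X = 39: dY/dX = -1/1521, Y = 1/39

Elasticity = (-1/1521) · (39 / (1/39)) = -1

Interpretation: for a small percentage change in X, the percentage change in Y is approximately -1.00 times as large.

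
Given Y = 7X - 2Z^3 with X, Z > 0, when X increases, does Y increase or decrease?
Y increases

Taking the partial derivative:
∂Y/∂X = 7

∂Y/∂X = 7 > 0 (assuming positive values)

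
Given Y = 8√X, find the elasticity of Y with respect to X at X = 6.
Elasticity = 1/2

Elasticity = (dY/dX) · (X/Y)

dY/dX = 4/√X
At X = 6: dY/dX = 2·√6/3, Y = 8·√6

Elasticity = (2·√6/3) · (6 / (8·√6)) = 1/2

Interpretation: for a small percentage change in X, the percentage change in Y is approximately 0.50 times as large.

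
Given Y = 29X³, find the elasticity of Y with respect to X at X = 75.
Elasticity = 3

Elasticity = (dY/dX) · (X/Y)

dY/dX = 87·X²
At X = 75: dY/dX = 489375, Y = 12234375

Elasticity = 489375 · (75 / 12234375) = 3

Interpretation: for a small percentage change in X, the percentage change in Y is approximately 3.00 times as large.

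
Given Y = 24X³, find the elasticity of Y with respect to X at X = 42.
Elasticity = 3

Elasticity = (dY/dX) · (X/Y)

dY/dX = 72·X²
At X = 42: dY/dX = 127008, Y = 1778112

Elasticity = 127008 · (42 / 1778112) = 3

Interpretation: for a small percentage change in X, the percentage change in Y is approximately 3.00 times as large.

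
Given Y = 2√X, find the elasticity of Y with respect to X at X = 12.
Elasticity = 1/2

Elasticity = (dY/dX) · (X/Y)

dY/dX = 1/√X
At X = 12: dY/dX = √3/6, Y = 4·√3

Elasticity = (√3/6) · (12 / (4·√3)) = 1/2

Interpretation: for a small percentage change in X, the percentage change in Y is approximately 0.50 times as large.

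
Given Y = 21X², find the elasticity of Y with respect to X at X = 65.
Elasticity = 2

Elasticity = (dY/dX) · (X/Y)

dY/dX = 42·X
At X = 65: dY/dX = 2730, Y = 88725

Elasticity = 2730 · (65 / 88725) = 2

Interpretation: for a small percentage change in X, the percentage change in Y is approximately 2.00 times as large.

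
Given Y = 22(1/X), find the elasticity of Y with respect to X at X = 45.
Elasticity = -1

Elasticity = (dY/dX) · (X/Y)

dY/dX = -22/X²
At X = 45: dY/dX = -22/2025, Y = 22/45

Elasticity = (-22/2025) · (45 / (22/45)) = -1

Interpretation: for a small percentage change in X, the percentage change in Y is approximately -1.00 times as large.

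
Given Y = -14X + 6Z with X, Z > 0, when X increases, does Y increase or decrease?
Y decreases

Taking the partial derivative:
∂Y/∂X = -14

∂Y/∂X = -14 < 0 (assuming positive values)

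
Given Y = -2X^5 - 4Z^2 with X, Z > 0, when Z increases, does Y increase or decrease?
Y decreases

Taking the partial derivative:
∂Y/∂Z = -8Z

∂Y/∂Z = -8Z < 0 (assuming positive values)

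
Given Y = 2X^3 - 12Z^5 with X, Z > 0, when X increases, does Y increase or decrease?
Y increases

Taking the partial derivative:
∂Y/∂X = 6X^2

∂Y/∂X = 6X^2 > 0 (assuming positive values)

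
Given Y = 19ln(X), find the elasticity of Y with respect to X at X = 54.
Elasticity = 1/ln(54) ≈ 0.2507

Elasticity = (dY/dX) · (X/Y)

dY/dX = 19/X
At X = 54: dY/dX = 19/54, Y = 19·ln(54)

Elasticity = (19/54) · (54 / (19·ln(54))) = 1/ln(54) ≈ 0.2507

Interpretation: for a small percentage change in X, the percentage change in Y is approximately 0.25 times as large.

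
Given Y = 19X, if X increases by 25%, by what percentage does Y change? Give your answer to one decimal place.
25.0%

For Y = 19X:
If X → X(1 + 0.25)
Then Y → Y · (1 + 0.25)^1
     = Y · 1.2500

Percentage change = ((1 + 0.25)^1 − 1) × 100% = 25.0%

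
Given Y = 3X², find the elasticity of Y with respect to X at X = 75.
Elasticity = 2

Elasticity = (dY/dX) · (X/Y)

dY/dX = 6·X
At X = 75: dY/dX = 450, Y = 16875

Elasticity = 450 · (75 / 16875) = 2

Interpretation: for a small percentage change in X, the percentage change in Y is approximately 2.00 times as large.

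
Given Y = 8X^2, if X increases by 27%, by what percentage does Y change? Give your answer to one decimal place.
61.3%

For Y = 8X^2:
If X → X(1 + 0.27)
Then Y → Y · (1 + 0.27)^2
     = Y · 1.6129

Percentage change = ((1 + 0.27)^2 − 1) × 100% ≈ 61.3%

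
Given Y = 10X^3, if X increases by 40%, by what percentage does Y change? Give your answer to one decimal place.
174.4%

For Y = 10X^3:
If X → X(1 + 0.4)
Then Y → Y · (1 + 0.4)^3
     = Y · 2.7440

Percentage change = ((1 + 0.4)^3 − 1) × 100% = 174.4%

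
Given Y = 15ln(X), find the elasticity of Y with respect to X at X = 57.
Elasticity = 1/ln(57) ≈ 0.2473

Elasticity = (dY/dX) · (X/Y)

dY/dX = 15/X
At X = 57: dY/dX = 5/19, Y = 15·ln(57)

Elasticity = (5/19) · (57 / (15·ln(57))) = 1/ln(57) ≈ 0.2473

Interpretation: for a small percentage change in X, the percentage change in Y is approximately 0.25 times as large.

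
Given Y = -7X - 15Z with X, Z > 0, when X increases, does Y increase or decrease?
Y decreases

Taking the partial derivative:
∂Y/∂X = -7

∂Y/∂X = -7 < 0 (assuming positive values)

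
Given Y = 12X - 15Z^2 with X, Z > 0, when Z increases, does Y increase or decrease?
Y decreases

Taking the partial derivative:
∂Y/∂Z = -30Z

∂Y/∂Z = -30Z < 0 (assuming positive values)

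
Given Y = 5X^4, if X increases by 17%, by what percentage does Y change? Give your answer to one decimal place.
87.4%

For Y = 5X^4:
If X → X(1 + 0.17)
Then Y → Y · (1 + 0.17)^4
     ≈ Y · 1.8739

Percentage change = ((1 + 0.17)^4 − 1) × 100% ≈ 87.4%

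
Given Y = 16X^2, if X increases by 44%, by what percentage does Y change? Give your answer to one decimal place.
107.4%

For Y = 16X^2:
If X → X(1 + 0.44)
Then Y → Y · (1 + 0.44)^2
     = Y · 2.0736

Percentage change = ((1 + 0.44)^2 − 1) × 100% ≈ 107.4%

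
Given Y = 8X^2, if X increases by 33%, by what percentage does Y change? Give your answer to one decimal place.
76.9%

For Y = 8X^2:
If X → X(1 + 0.33)
Then Y → Y · (1 + 0.33)^2
     = Y · 1.7689

Percentage change = ((1 + 0.33)^2 − 1) × 100% ≈ 76.9%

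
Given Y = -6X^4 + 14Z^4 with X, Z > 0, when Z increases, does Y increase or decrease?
Y increases

Taking the partial derivative:
∂Y/∂Z = 56Z^3

∂Y/∂Z = 56Z^3 > 0 (assuming positive values)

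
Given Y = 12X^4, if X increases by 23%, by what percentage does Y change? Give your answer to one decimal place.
128.9%

For Y = 12X^4:
If X → X(1 + 0.23)
Then Y → Y · (1 + 0.23)^4
     ≈ Y · 2.2889

Percentage change = ((1 + 0.23)^4 − 1) × 100% ≈ 128.9%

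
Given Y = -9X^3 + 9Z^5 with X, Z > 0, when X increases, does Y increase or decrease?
Y decreases

Taking the partial derivative:
∂Y/∂X = -27X^2

∂Y/∂X = -27X^2 < 0 (assuming positive values)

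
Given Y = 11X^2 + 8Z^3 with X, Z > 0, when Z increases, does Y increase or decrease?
Y increases

Taking the partial derivative:
∂Y/∂Z = 24Z^2

∂Y/∂Z = 24Z^2 > 0 (assuming positive values)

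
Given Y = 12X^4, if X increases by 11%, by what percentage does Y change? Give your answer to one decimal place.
51.8%

For Y = 12X^4:
If X → X(1 + 0.11)
Then Y → Y · (1 + 0.11)^4
     ≈ Y · 1.5181

Percentage change = ((1 + 0.11)^4 − 1) × 100% ≈ 51.8%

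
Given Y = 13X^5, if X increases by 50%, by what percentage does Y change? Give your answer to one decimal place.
659.4%

For Y = 13X^5:
If X → X(1 + 0.5)
Then Y → Y · (1 + 0.5)^5
     ≈ Y · 7.5938

Percentage change = ((1 + 0.5)^5 − 1) × 100% ≈ 659.4%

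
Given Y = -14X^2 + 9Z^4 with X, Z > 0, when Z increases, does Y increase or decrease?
Y increases

Taking the partial derivative:
∂Y/∂Z = 36Z^3

∂Y/∂Z = 36Z^3 > 0 (assuming positive values)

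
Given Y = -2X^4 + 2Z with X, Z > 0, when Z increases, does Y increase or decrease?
Y increases

Taking the partial derivative:
∂Y/∂Z = 2

∂Y/∂Z = 2 > 0 (assuming positive values)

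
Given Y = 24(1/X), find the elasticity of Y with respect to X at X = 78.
Elasticity = -1

Elasticity = (dY/dX) · (X/Y)

dY/dX = -24/X²
At X = 78: dY/dX = -2/507, Y = 4/13

Elasticity = (-2/507) · (78 / (4/13)) = -1

Interpretation: for a small percentage change in X, the percentage change in Y is approximately -1.00 times as large.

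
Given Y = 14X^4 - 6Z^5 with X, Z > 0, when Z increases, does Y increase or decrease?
Y decreases

Taking the partial derivative:
∂Y/∂Z = -30Z^4

∂Y/∂Z = -30Z^4 < 0 (assuming positive values)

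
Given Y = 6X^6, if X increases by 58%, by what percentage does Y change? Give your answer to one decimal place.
1455.8%

For Y = 6X^6:
If X → X(1 + 0.58)
Then Y → Y · (1 + 0.58)^6
     ≈ Y · 15.5576

Percentage change = ((1 + 0.58)^6 − 1) × 100% ≈ 1455.8%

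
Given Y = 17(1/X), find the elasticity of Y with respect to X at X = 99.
Elasticity = -1

Elasticity = (dY/dX) · (X/Y)

dY/dX = -17/X²
At X = 99: dY/dX = -17/9801, Y = 17/99

Elasticity = (-17/9801) · (99 / (17/99)) = -1

Interpretation: for a small percentage change in X, the percentage change in Y is approximately -1.00 times as large.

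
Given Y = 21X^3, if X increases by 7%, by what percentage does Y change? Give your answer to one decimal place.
22.5%

For Y = 21X^3:
If X → X(1 + 0.07)
Then Y → Y · (1 + 0.07)^3
     ≈ Y · 1.2250

Percentage change = ((1 + 0.07)^3 − 1) × 100% ≈ 22.5%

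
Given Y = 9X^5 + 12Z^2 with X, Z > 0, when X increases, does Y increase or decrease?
Y increases

Taking the partial derivative:
∂Y/∂X = 45X^4

∂Y/∂X = 45X^4 > 0 (assuming positive values)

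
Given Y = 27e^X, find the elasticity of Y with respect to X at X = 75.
Elasticity = 75

Elasticity = (dY/dX) · (X/Y)

dY/dX = 27·e^X
At X = 75: dY/dX = 27·e^75, Y = 27·e^75

Elasticity = (27·e^75) · (75 / (27·e^75)) = 75

Interpretation: for a small percentage change in X, the percentage change in Y is approximately 75.00 times as large.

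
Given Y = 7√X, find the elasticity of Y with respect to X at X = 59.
Elasticity = 1/2

Elasticity = (dY/dX) · (X/Y)

dY/dX = 7/(2·√X)
At X = 59: dY/dX = 7·√59/118, Y = 7·√59

Elasticity = (7·√59/118) · (59 / (7·√59)) = 1/2

Interpretation: for a small percentage change in X, the percentage change in Y is approximately 0.50 times as large.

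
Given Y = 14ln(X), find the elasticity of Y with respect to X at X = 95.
Elasticity = 1/ln(95) ≈ 0.2196

Elasticity = (dY/dX) · (X/Y)

dY/dX = 14/X
At X = 95: dY/dX = 14/95, Y = 14·ln(95)

Elasticity = (14/95) · (95 / (14·ln(95))) = 1/ln(95) ≈ 0.2196

Interpretation: for a small percentage change in X, the percentage change in Y is approximately 0.22 times as large.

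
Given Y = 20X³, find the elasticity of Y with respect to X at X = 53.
Elasticity = 3

Elasticity = (dY/dX) · (X/Y)

dY/dX = 60·X²
At X = 53: dY/dX = 168540, Y = 2977540

Elasticity = 168540 · (53 / 2977540) = 3

Interpretation: for a small percentage change in X, the percentage change in Y is approximately 3.00 times as large.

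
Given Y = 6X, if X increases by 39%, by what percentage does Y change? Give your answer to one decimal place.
39.0%

For Y = 6X:
If X → X(1 + 0.39)
Then Y → Y · (1 + 0.39)^1
     = Y · 1.3900

Percentage change = ((1 + 0.39)^1 − 1) × 100% = 39.0%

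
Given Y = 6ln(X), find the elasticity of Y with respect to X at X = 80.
Elasticity = 1/ln(80) ≈ 0.2282

Elasticity = (dY/dX) · (X/Y)

dY/dX = 6/X
At X = 80: dY/dX = 3/40, Y = 6·ln(80)

Elasticity = (3/40) · (80 / (6·ln(80))) = 1/ln(80) ≈ 0.2282

Interpretation: for a small percentage change in X, the percentage change in Y is approximately 0.23 times as large.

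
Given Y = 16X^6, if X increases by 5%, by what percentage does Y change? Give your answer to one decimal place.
34.0%

For Y = 16X^6:
If X → X(1 + 0.05)
Then Y → Y · (1 + 0.05)^6
     ≈ Y · 1.3401

Percentage change = ((1 + 0.05)^6 − 1) × 100% ≈ 34.0%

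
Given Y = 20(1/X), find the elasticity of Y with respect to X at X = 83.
Elasticity = -1

Elasticity = (dY/dX) · (X/Y)

dY/dX = -20/X²
At X = 83: dY/dX = -20/6889, Y = 20/83

Elasticity = (-20/6889) · (83 / (20/83)) = -1

Interpretation: for a small percentage change in X, the percentage change in Y is approximately -1.00 times as large.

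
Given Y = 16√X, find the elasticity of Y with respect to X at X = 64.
Elasticity = 1/2

Elasticity = (dY/dX) · (X/Y)

dY/dX = 8/√X
At X = 64: dY/dX = 1, Y = 128

Elasticity = 1 · (64 / 128) = 1/2

Interpretation: for a small percentage change in X, the percentage change in Y is approximately 0.50 times as large.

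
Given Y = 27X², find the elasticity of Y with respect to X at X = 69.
Elasticity = 2

Elasticity = (dY/dX) · (X/Y)

dY/dX = 54·X
At X = 69: dY/dX = 3726, Y = 128547

Elasticity = 3726 · (69 / 128547) = 2

Interpretation: for a small percentage change in X, the percentage change in Y is approximately 2.00 times as large.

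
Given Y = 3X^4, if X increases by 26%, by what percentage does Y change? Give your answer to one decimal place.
152.0%

For Y = 3X^4:
If X → X(1 + 0.26)
Then Y → Y · (1 + 0.26)^4
     ≈ Y · 2.5205

Percentage change = ((1 + 0.26)^4 − 1) × 100% ≈ 152.0%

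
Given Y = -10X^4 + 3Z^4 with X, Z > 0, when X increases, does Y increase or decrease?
Y decreases

Taking the partial derivative:
∂Y/∂X = -40X^3

∂Y/∂X = -40X^3 < 0 (assuming positive values)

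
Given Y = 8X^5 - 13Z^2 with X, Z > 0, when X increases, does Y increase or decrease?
Y increases

Taking the partial derivative:
∂Y/∂X = 40X^4

∂Y/∂X = 40X^4 > 0 (assuming positive values)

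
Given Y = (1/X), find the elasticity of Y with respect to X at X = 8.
Elasticity = -1

Elasticity = (dY/dX) · (X/Y)

dY/dX = -1/X²
At X = 8: dY/dX = -1/64, Y = 1/8

Elasticity = (-1/64) · (8 / (1/8)) = -1

Interpretation: for a small percentage change in X, the percentage change in Y is approximately -1.00 times as large.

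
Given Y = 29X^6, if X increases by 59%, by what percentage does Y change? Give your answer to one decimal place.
1515.8%

For Y = 29X^6:
If X → X(1 + 0.59)
Then Y → Y · (1 + 0.59)^6
     ≈ Y · 16.1578

Percentage change = ((1 + 0.59)^6 − 1) × 100% ≈ 1515.8%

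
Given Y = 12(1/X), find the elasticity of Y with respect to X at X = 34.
Elasticity = -1

Elasticity = (dY/dX) · (X/Y)

dY/dX = -12/X²
At X = 34: dY/dX = -3/289, Y = 6/17

Elasticity = (-3/289) · (34 / (6/17)) = -1

Interpretation: for a small percentage change in X, the percentage change in Y is approximately -1.00 times as large.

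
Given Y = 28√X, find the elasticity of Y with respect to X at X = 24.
Elasticity = 1/2

Elasticity = (dY/dX) · (X/Y)

dY/dX = 14/√X
At X = 24: dY/dX = 7·√6/6, Y = 56·√6

Elasticity = (7·√6/6) · (24 / (56·√6)) = 1/2

Interpretation: for a small percentage change in X, the percentage change in Y is approximately 0.50 times as large.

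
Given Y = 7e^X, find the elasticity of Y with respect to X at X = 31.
Elasticity = 31

Elasticity = (dY/dX) · (X/Y)

dY/dX = 7·e^X
At X = 31: dY/dX = 7·e^31, Y = 7·e^31

Elasticity = (7·e^31) · (31 / (7·e^31)) = 31

Interpretation: for a small percentage change in X, the percentage change in Y is approximately 31.00 times as large.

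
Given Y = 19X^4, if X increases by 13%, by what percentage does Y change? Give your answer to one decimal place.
63.0%

For Y = 19X^4:
If X → X(1 + 0.13)
Then Y → Y · (1 + 0.13)^4
     ≈ Y · 1.6305

Percentage change = ((1 + 0.13)^4 − 1) × 100% ≈ 63.0%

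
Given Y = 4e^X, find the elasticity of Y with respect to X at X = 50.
Elasticity = 50

Elasticity = (dY/dX) · (X/Y)

dY/dX = 4·e^X
At X = 50: dY/dX = 4·e^50, Y = 4·e^50

Elasticity = (4·e^50) · (50 / (4·e^50)) = 50

Interpretation: for a small percentage change in X, the percentage change in Y is approximately 50.00 times as large.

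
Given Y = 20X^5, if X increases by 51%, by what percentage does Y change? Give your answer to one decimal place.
685.0%

For Y = 20X^5:
If X → X(1 + 0.51)
Then Y → Y · (1 + 0.51)^5
     ≈ Y · 7.8503

Percentage change = ((1 + 0.51)^5 − 1) × 100% ≈ 685.0%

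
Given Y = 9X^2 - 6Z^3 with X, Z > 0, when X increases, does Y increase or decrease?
Y increases

Taking the partial derivative:
∂Y/∂X = 18X

∂Y/∂X = 18X > 0 (assuming positive values)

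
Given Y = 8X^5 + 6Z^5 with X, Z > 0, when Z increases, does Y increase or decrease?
Y increases

Taking the partial derivative:
∂Y/∂Z = 30Z^4

∂Y/∂Z = 30Z^4 > 0 (assuming positive values)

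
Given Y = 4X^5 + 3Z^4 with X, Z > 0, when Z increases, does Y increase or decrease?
Y increases

Taking the partial derivative:
∂Y/∂Z = 12Z^3

∂Y/∂Z = 12Z^3 > 0 (assuming positive values)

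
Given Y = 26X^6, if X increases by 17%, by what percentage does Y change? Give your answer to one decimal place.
156.5%

For Y = 26X^6:
If X → X(1 + 0.17)
Then Y → Y · (1 + 0.17)^6
     ≈ Y · 2.5652

Percentage change = ((1 + 0.17)^6 − 1) × 100% ≈ 156.5%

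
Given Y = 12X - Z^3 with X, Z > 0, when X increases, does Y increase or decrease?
Y increases

Taking the partial derivative:
∂Y/∂X = 12

∂Y/∂X = 12 > 0 (assuming positive values)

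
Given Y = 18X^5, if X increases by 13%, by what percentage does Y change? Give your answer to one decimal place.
84.2%

For Y = 18X^5:
If X → X(1 + 0.13)
Then Y → Y · (1 + 0.13)^5
     ≈ Y · 1.8424

Percentage change = ((1 + 0.13)^5 − 1) × 100% ≈ 84.2%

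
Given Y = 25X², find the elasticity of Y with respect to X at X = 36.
Elasticity = 2

Elasticity = (dY/dX) · (X/Y)

dY/dX = 50·X
At X = 36: dY/dX = 1800, Y = 32400

Elasticity = 1800 · (36 / 32400) = 2

Interpretation: for a small percentage change in X, the percentage change in Y is approximately 2.00 times as large.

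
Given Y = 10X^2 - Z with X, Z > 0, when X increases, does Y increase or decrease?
Y increases

Taking the partial derivative:
∂Y/∂X = 20X

∂Y/∂X = 20X > 0 (assuming positive values)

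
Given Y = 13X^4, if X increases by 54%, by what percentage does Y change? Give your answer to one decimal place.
462.4%

For Y = 13X^4:
If X → X(1 + 0.54)
Then Y → Y · (1 + 0.54)^4
     ≈ Y · 5.6245

Percentage change = ((1 + 0.54)^4 − 1) × 100% ≈ 462.4%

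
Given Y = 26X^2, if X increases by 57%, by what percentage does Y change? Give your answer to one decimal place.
146.5%

For Y = 26X^2:
If X → X(1 + 0.57)
Then Y → Y · (1 + 0.57)^2
     = Y · 2.4649

Percentage change = ((1 + 0.57)^2 − 1) × 100% ≈ 146.5%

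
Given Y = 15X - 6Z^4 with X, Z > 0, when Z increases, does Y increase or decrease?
Y decreases

Taking the partial derivative:
∂Y/∂Z = -24Z^3

∂Y/∂Z = -24Z^3 < 0 (assuming positive values)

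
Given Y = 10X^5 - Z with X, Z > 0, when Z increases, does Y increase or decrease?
Y decreases

Taking the partial derivative:
∂Y/∂Z = -1

∂Y/∂Z = -1 < 0 (assuming positive values)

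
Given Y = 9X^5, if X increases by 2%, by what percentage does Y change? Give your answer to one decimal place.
10.4%

For Y = 9X^5:
If X → X(1 + 0.02)
Then Y → Y · (1 + 0.02)^5
     ≈ Y · 1.1041

Percentage change = ((1 + 0.02)^5 − 1) × 100% ≈ 10.4%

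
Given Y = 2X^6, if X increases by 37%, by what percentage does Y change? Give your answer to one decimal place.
561.2%

For Y = 2X^6:
If X → X(1 + 0.37)
Then Y → Y · (1 + 0.37)^6
     ≈ Y · 6.6119

Percentage change = ((1 + 0.37)^6 − 1) × 100% ≈ 561.2%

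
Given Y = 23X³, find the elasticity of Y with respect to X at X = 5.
Elasticity = 3

Elasticity = (dY/dX) · (X/Y)

dY/dX = 69·X²
At X = 5: dY/dX = 1725, Y = 2875

Elasticity = 1725 · (5 / 2875) = 3

Interpretation: for a small percentage change in X, the percentage change in Y is approximately 3.00 times as large.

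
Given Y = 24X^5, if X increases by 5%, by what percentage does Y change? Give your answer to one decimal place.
27.6%

For Y = 24X^5:
If X → X(1 + 0.05)
Then Y → Y · (1 + 0.05)^5
     ≈ Y · 1.2763

Percentage change = ((1 + 0.05)^5 − 1) × 100% ≈ 27.6%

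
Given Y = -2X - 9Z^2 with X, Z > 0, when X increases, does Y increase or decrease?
Y decreases

Taking the partial derivative:
∂Y/∂X = -2

∂Y/∂X = -2 < 0 (assuming positive values)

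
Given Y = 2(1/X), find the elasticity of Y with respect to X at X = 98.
Elasticity = -1

Elasticity = (dY/dX) · (X/Y)

dY/dX = -2/X²
At X = 98: dY/dX = -1/4802, Y = 1/49

Elasticity = (-1/4802) · (98 / (1/49)) = -1

Interpretation: for a small percentage change in X, the percentage change in Y is approximately -1.00 times as large.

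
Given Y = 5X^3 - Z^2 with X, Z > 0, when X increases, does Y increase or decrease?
Y increases

Taking the partial derivative:
∂Y/∂X = 15X^2

∂Y/∂X = 15X^2 > 0 (assuming positive values)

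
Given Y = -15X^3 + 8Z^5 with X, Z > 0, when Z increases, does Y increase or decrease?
Y increases

Taking the partial derivative:
∂Y/∂Z = 40Z^4

∂Y/∂Z = 40Z^4 > 0 (assuming positive values)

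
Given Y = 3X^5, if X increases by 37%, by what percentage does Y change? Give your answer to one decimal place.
382.6%

For Y = 3X^5:
If X → X(1 + 0.37)
Then Y → Y · (1 + 0.37)^5
     ≈ Y · 4.8262

Percentage change = ((1 + 0.37)^5 − 1) × 100% ≈ 382.6%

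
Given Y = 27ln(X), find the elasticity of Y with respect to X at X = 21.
Elasticity = 1/ln(21) ≈ 0.3285

Elasticity = (dY/dX) · (X/Y)

dY/dX = 27/X
At X = 21: dY/dX = 9/7, Y = 27·ln(21)

Elasticity = (9/7) · (21 / (27·ln(21))) = 1/ln(21) ≈ 0.3285

Interpretation: for a small percentage change in X, the percentage change in Y is approximately 0.33 times as large.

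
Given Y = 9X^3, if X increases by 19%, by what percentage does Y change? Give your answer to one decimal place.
68.5%

For Y = 9X^3:
If X → X(1 + 0.19)
Then Y → Y · (1 + 0.19)^3
     ≈ Y · 1.6852

Percentage change = ((1 + 0.19)^3 − 1) × 100% ≈ 68.5%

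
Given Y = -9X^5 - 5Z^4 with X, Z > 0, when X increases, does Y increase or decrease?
Y decreases

Taking the partial derivative:
∂Y/∂X = -45X^4

∂Y/∂X = -45X^4 < 0 (assuming positive values)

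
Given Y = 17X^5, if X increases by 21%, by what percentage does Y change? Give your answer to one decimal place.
159.4%

For Y = 17X^5:
If X → X(1 + 0.21)
Then Y → Y · (1 + 0.21)^5
     ≈ Y · 2.5937

Percentage change = ((1 + 0.21)^5 − 1) × 100% ≈ 159.4%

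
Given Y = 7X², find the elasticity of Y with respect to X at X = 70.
Elasticity = 2

Elasticity = (dY/dX) · (X/Y)

dY/dX = 14·X
At X = 70: dY/dX = 980, Y = 34300

Elasticity = 980 · (70 / 34300) = 2

Interpretation: for a small percentage change in X, the percentage change in Y is approximately 2.00 times as large.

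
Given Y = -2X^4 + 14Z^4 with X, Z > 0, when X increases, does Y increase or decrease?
Y decreases

Taking the partial derivative:
∂Y/∂X = -8X^3

∂Y/∂X = -8X^3 < 0 (assuming positive values)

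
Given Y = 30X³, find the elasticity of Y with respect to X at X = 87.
Elasticity = 3

Elasticity = (dY/dX) · (X/Y)

dY/dX = 90·X²
At X = 87: dY/dX = 681210, Y = 19755090

Elasticity = 681210 · (87 / 19755090) = 3

Interpretation: for a small percentage change in X, the percentage change in Y is approximately 3.00 times as large.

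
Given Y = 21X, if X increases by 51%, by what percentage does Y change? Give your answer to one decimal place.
51.0%

For Y = 21X:
If X → X(1 + 0.51)
Then Y → Y · (1 + 0.51)^1
     = Y · 1.5100

Percentage change = ((1 + 0.51)^1 − 1) × 100% = 51.0%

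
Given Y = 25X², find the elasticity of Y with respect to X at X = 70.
Elasticity = 2

Elasticity = (dY/dX) · (X/Y)

dY/dX = 50·X
At X = 70: dY/dX = 3500, Y = 122500

Elasticity = 3500 · (70 / 122500) = 2

Interpretation: for a small percentage change in X, the percentage change in Y is approximately 2.00 times as large.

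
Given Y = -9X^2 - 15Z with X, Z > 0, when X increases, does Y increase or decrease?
Y decreases

Taking the partial derivative:
∂Y/∂X = -18X

∂Y/∂X = -18X < 0 (assuming positive values)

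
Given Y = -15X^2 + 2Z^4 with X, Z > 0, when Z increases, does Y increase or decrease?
Y increases

Taking the partial derivative:
∂Y/∂Z = 8Z^3

∂Y/∂Z = 8Z^3 > 0 (assuming positive values)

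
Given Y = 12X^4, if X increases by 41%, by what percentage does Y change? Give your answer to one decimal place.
295.3%

For Y = 12X^4:
If X → X(1 + 0.41)
Then Y → Y · (1 + 0.41)^4
     ≈ Y · 3.9525

Percentage change = ((1 + 0.41)^4 − 1) × 100% ≈ 295.3%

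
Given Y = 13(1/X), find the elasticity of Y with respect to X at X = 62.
Elasticity = -1

Elasticity = (dY/dX) · (X/Y)

dY/dX = -13/X²
At X = 62: dY/dX = -13/3844, Y = 13/62

Elasticity = (-13/3844) · (62 / (13/62)) = -1

Interpretation: for a small percentage change in X, the percentage change in Y is approximately -1.00 times as large.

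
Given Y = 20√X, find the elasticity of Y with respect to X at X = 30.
Elasticity = 1/2

Elasticity = (dY/dX) · (X/Y)

dY/dX = 10/√X
At X = 30: dY/dX = √30/3, Y = 20·√30

Elasticity = (√30/3) · (30 / (20·√30)) = 1/2

Interpretation: for a small percentage change in X, the percentage change in Y is approximately 0.50 times as large.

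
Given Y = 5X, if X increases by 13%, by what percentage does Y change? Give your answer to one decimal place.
13.0%

For Y = 5X:
If X → X(1 + 0.13)
Then Y → Y · (1 + 0.13)^1
     = Y · 1.1300

Percentage change = ((1 + 0.13)^1 − 1) × 100% = 13.0%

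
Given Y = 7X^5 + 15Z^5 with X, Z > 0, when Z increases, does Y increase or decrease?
Y increases

Taking the partial derivative:
∂Y/∂Z = 75Z^4

∂Y/∂Z = 75Z^4 > 0 (assuming positive values)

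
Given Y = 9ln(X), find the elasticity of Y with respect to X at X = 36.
Elasticity = 1/ln(36) ≈ 0.2791

Elasticity = (dY/dX) · (X/Y)

dY/dX = 9/X
At X = 36: dY/dX = 1/4, Y = 9·ln(36)

Elasticity = (1/4) · (36 / (9·ln(36))) = 1/ln(36) ≈ 0.2791

Interpretation: for a small percentage change in X, the percentage change in Y is approximately 0.28 times as large.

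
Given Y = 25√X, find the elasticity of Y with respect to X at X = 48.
Elasticity = 1/2

Elasticity = (dY/dX) · (X/Y)

dY/dX = 25/(2·√X)
At X = 48: dY/dX = 25·√3/24, Y = 100·√3

Elasticity = (25·√3/24) · (48 / (100·√3)) = 1/2

Interpretation: for a small percentage change in X, the percentage change in Y is approximately 0.50 times as large.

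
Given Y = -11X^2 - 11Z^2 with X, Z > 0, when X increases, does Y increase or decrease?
Y decreases

Taking the partial derivative:
∂Y/∂X = -22X

∂Y/∂X = -22X < 0 (assuming positive values)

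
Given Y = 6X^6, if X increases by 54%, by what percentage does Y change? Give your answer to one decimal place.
1233.9%

For Y = 6X^6:
If X → X(1 + 0.54)
Then Y → Y · (1 + 0.54)^6
     ≈ Y · 13.3390

Percentage change = ((1 + 0.54)^6 − 1) × 100% ≈ 1233.9%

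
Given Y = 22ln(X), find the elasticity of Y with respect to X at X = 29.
Elasticity = 1/ln(29) ≈ 0.2970

Elasticity = (dY/dX) · (X/Y)

dY/dX = 22/X
At X = 29: dY/dX = 22/29, Y = 22·ln(29)

Elasticity = (22/29) · (29 / (22·ln(29))) = 1/ln(29) ≈ 0.2970

Interpretation: for a small percentage change in X, the percentage change in Y is approximately 0.30 times as large.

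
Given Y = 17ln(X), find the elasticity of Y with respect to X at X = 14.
Elasticity = 1/ln(14) ≈ 0.3789

Elasticity = (dY/dX) · (X/Y)

dY/dX = 17/X
At X = 14: dY/dX = 17/14, Y = 17·ln(14)

Elasticity = (17/14) · (14 / (17·ln(14))) = 1/ln(14) ≈ 0.3789

Interpretation: for a small percentage change in X, the percentage change in Y is approximately 0.38 times as large.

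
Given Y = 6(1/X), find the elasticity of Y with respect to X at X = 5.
Elasticity = -1

Elasticity = (dY/dX) · (X/Y)

dY/dX = -6/X²
At X = 5: dY/dX = -6/25, Y = 6/5

Elasticity = (-6/25) · (5 / (6/5)) = -1

Interpretation: for a small percentage change in X, the percentage change in Y is approximately -1.00 times as large.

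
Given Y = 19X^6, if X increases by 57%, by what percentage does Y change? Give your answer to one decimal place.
1397.6%

For Y = 19X^6:
If X → X(1 + 0.57)
Then Y → Y · (1 + 0.57)^6
     ≈ Y · 14.9761

Percentage change = ((1 + 0.57)^6 − 1) × 100% ≈ 1397.6%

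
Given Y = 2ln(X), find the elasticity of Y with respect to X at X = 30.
Elasticity = 1/ln(30) ≈ 0.2940

Elasticity = (dY/dX) · (X/Y)

dY/dX = 2/X
At X = 30: dY/dX = 1/15, Y = 2·ln(30)

Elasticity = (1/15) · (30 / (2·ln(30))) = 1/ln(30) ≈ 0.2940

Interpretation: for a small percentage change in X, the percentage change in Y is approximately 0.29 times as large.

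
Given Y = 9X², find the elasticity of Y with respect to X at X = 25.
Elasticity = 2

Elasticity = (dY/dX) · (X/Y)

dY/dX = 18·X
At X = 25: dY/dX = 450, Y = 5625

Elasticity = 450 · (25 / 5625) = 2

Interpretation: for a small percentage change in X, the percentage change in Y is approximately 2.00 times as large.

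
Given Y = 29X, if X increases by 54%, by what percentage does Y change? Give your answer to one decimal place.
54.0%

For Y = 29X:
If X → X(1 + 0.54)
Then Y → Y · (1 + 0.54)^1
     = Y · 1.5400

Percentage change = ((1 + 0.54)^1 − 1) × 100% = 54.0%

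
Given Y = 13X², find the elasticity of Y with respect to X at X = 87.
Elasticity = 2

Elasticity = (dY/dX) · (X/Y)

dY/dX = 26·X
At X = 87: dY/dX = 2262, Y = 98397

Elasticity = 2262 · (87 / 98397) = 2

Interpretation: for a small percentage change in X, the percentage change in Y is approximately 2.00 times as large.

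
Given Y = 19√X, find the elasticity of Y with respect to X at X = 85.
Elasticity = 1/2

Elasticity = (dY/dX) · (X/Y)

dY/dX = 19/(2·√X)
At X = 85: dY/dX = 19·√85/170, Y = 19·√85

Elasticity = (19·√85/170) · (85 / (19·√85)) = 1/2

Interpretation: for a small percentage change in X, the percentage change in Y is approximately 0.50 times as large.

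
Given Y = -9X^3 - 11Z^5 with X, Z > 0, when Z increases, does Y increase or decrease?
Y decreases

Taking the partial derivative:
∂Y/∂Z = -55Z^4

∂Y/∂Z = -55Z^4 < 0 (assuming positive values)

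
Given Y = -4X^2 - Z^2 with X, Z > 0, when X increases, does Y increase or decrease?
Y decreases

Taking the partial derivative:
∂Y/∂X = -8X

∂Y/∂X = -8X < 0 (assuming positive values)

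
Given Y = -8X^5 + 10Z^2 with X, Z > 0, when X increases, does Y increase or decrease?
Y decreases

Taking the partial derivative:
∂Y/∂X = -40X^4

∂Y/∂X = -40X^4 < 0 (assuming positive values)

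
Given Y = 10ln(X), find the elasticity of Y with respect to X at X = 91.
Elasticity = 1/ln(91) ≈ 0.2217

Elasticity = (dY/dX) · (X/Y)

dY/dX = 10/X
At X = 91: dY/dX = 10/91, Y = 10·ln(91)

Elasticity = (10/91) · (91 / (10·ln(91))) = 1/ln(91) ≈ 0.2217

Interpretation: for a small percentage change in X, the percentage change in Y is approximately 0.22 times as large.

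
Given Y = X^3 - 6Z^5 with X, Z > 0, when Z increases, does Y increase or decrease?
Y decreases

Taking the partial derivative:
∂Y/∂Z = -30Z^4

∂Y/∂Z = -30Z^4 < 0 (assuming positive values)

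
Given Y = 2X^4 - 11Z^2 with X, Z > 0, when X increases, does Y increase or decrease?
Y increases

Taking the partial derivative:
∂Y/∂X = 8X^3

∂Y/∂X = 8X^3 > 0 (assuming positive values)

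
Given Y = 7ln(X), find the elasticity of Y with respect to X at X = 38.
Elasticity = 1/ln(38) ≈ 0.2749

Elasticity = (dY/dX) · (X/Y)

dY/dX = 7/X
At X = 38: dY/dX = 7/38, Y = 7·ln(38)

Elasticity = (7/38) · (38 / (7·ln(38))) = 1/ln(38) ≈ 0.2749

Interpretation: for a small percentage change in X, the percentage change in Y is approximately 0.27 times as large.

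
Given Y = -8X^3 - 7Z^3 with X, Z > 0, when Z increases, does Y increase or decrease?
Y decreases

Taking the partial derivative:
∂Y/∂Z = -21Z^2

∂Y/∂Z = -21Z^2 < 0 (assuming positive values)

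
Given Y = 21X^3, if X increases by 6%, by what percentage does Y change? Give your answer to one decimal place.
19.1%

For Y = 21X^3:
If X → X(1 + 0.06)
Then Y → Y · (1 + 0.06)^3
     ≈ Y · 1.1910

Percentage change = ((1 + 0.06)^3 − 1) × 100% ≈ 19.1%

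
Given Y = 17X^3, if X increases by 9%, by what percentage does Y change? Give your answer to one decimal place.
29.5%

For Y = 17X^3:
If X → X(1 + 0.09)
Then Y → Y · (1 + 0.09)^3
     ≈ Y · 1.2950

Percentage change = ((1 + 0.09)^3 − 1) × 100% ≈ 29.5%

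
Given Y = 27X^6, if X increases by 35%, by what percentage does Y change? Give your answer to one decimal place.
505.3%

For Y = 27X^6:
If X → X(1 + 0.35)
Then Y → Y · (1 + 0.35)^6
     ≈ Y · 6.0534

Percentage change = ((1 + 0.35)^6 − 1) × 100% ≈ 505.3%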